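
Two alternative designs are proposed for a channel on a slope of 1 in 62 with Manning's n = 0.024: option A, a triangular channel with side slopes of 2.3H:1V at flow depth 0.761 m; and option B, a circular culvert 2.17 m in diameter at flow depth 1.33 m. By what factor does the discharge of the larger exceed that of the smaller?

2.59

Channel A: For a triangular section with side slope z = 2.3: A = zy² = 2.3×0.761² = 1.332 m²; P = 2y√(1+z²) = 2×0.761×2.508 = 3.817 m. Hydraulic radius R = A/P = 1.332/3.817 = 0.3489 m. Q_A = (1/0.024)·1.332·0.3489^(2/3)·√0.01613 = 3.494 m³/s.
Channel B: For a circular section of diameter D = 2.17 m at depth y = 1.33 m, the central angle is θ = 2 arccos(1 − 2y/D) = 3.597 rad. Then A = (D²/8)(θ − sin θ) = 2.376 m² and P = Dθ/2 = 3.903 m. Hydraulic radius R = A/P = 2.376/3.903 = 0.6089 m. Q_B = (1/0.024)·2.376·0.6089^(2/3)·√0.01613 = 9.033 m³/s.
The larger discharge is 9.033 m³/s and the smaller is 3.494 m³/s; the ratio is 2.59.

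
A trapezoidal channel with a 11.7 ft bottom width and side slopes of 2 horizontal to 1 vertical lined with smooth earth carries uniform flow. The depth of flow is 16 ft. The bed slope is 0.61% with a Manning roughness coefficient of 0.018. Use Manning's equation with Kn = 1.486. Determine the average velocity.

V = 26.6 ft/s

With bottom width b = 11.7 ft and side slope z = 2: A = (b + zy)y = (11.7 + 2×16)×16 = 699.2 ft²; P = b + 2y√(1+z²) = 11.7 + 2×16×2.236 = 83.25 ft.
Hydraulic radius R = A/P = 699.2/83.25 = 8.398 ft.
From Manning's equation, V = (1.486/n) R^(2/3) S^(1/2) = (1.486/0.018) × 8.398^(2/3) × 0.0061^(1/2) = 26.6 ft/s.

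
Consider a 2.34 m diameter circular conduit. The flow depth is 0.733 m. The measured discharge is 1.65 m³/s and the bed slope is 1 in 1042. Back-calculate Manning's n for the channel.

n = 0.012

For a circular section of diameter D = 2.34 m at depth y = 0.733 m, the central angle is θ = 2 arccos(1 − 2y/D) = 2.376 rad. Then A = (D²/8)(θ − sin θ) = 1.152 m² and P = Dθ/2 = 2.78 m.
Hydraulic radius R = A/P = 1.152/2.78 = 0.4144 m.
Rearranging Manning's equation: n = (1/Q) A R^(2/3) S^(1/2) = (1/1.65) × 1.152 × 0.4144^(2/3) × √0.0009597 = 0.012.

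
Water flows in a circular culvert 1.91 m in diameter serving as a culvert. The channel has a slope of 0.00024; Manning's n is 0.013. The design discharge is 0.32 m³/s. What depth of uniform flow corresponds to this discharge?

y_n = 0.506 m

Manning's equation rearranged: A R^(2/3) = nQ / (1·√S) = 0.013 × 0.32 / (√0.00024) = 0.2685.
At y = 0.45 m: A R^(2/3) = 0.2131 — low.
At y = 0.506 m: A R^(2/3) = 0.2689 — matches.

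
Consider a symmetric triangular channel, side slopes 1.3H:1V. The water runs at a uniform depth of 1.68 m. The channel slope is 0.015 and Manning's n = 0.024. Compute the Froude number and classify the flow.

For a triangular section with side slope z = 1.3: A = zy² = 1.3×1.68² = 3.669 m²; P = 2y√(1+z²) = 2×1.68×1.64 = 5.511 m.
Hydraulic radius R = A/P = 3.669/5.511 = 0.6658 m.
V = (1/n) R^(2/3) √S = (1/0.024) × 0.6658^(2/3) × √0.015 = 3.891 m/s. Hydraulic depth D_h = A/T = 3.669/4.368 = 0.84 m.
Froude number Fr = V/√(g·D_h) = 3.891/√(9.81×0.84) = 1.36, which is greater than 1, so the flow is supercritical.

supercritical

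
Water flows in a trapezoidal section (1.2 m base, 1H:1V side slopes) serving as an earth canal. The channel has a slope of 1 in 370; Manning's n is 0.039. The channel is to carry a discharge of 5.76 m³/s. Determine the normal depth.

y_n = 1.7 m

Manning's equation rearranged: A R^(2/3) = nQ / (1·√S) = 0.039 × 5.76 / (√0.002703) = 4.321.
At y = 1.31 m: A R^(2/3) = 2.518 — too small.
At y = 1.96 m: A R^(2/3) = 5.852 — too large.
At y = 1.7 m: A R^(2/3) = 4.321 — ≈ 4.321.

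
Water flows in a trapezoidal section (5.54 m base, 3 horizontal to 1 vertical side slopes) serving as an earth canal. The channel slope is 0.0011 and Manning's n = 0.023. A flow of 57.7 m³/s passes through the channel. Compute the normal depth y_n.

y_n = 2.41 m

Manning's equation rearranged: A R^(2/3) = nQ / (1·√S) = 0.023 × 57.7 / (√0.0011) = 40.01.
At y = 2 m: A R^(2/3) = 27.05 — too small.
At y = 2.83 m: A R^(2/3) = 56.42 — too large.
At y = 2.41 m: A R^(2/3) = 39.98 — close enough.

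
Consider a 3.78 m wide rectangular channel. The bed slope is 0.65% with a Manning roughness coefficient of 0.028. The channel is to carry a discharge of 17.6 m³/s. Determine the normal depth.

Manning's equation rearranged: A R^(2/3) = nQ / (1·√S) = 0.028 × 17.6 / (√0.0065) = 6.112.
Try y = 1.24 m: A R^(2/3) = 3.865 — low.
Try y = 2.05 m: A R^(2/3) = 7.663 — high.
Try y = 1.73 m: A R^(2/3) = 6.11 — close enough.

y_n = 1.73 m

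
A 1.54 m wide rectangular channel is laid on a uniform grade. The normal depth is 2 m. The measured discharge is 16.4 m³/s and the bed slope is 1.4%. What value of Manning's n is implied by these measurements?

Flow area A = b·y = 1.54 × 2 = 3.08 m². Wetted perimeter P = b + 2y = 1.54 + 2×2 = 5.54 m.
Hydraulic radius R = A/P = 3.08/5.54 = 0.556 m.
Rearranging Manning's equation: n = (1/Q) A R^(2/3) S^(1/2) = (1/16.4) × 3.08 × 0.556^(2/3) × √0.014 = 0.015.

n = 0.015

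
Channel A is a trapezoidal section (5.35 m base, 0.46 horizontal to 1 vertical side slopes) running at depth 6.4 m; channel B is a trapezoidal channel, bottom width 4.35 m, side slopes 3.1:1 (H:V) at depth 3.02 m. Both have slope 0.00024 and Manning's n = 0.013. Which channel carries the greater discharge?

channel A

Channel A: With bottom width b = 5.35 m and side slope z = 0.46: A = (b + zy)y = (5.35 + 0.46×6.4)×6.4 = 53.08 m²; P = b + 2y√(1+z²) = 5.35 + 2×6.4×1.101 = 19.44 m. Hydraulic radius R = A/P = 53.08/19.44 = 2.731 m. Q_A = (1/0.013)·53.08·2.731^(2/3)·√0.00024 = 123.6 m³/s.
Channel B: With bottom width b = 4.35 m and side slope z = 3.1: A = (b + zy)y = (4.35 + 3.1×3.02)×3.02 = 41.41 m²; P = b + 2y√(1+z²) = 4.35 + 2×3.02×3.257 = 24.02 m. Hydraulic radius R = A/P = 41.41/24.02 = 1.724 m. Q_B = (1/0.013)·41.41·1.724^(2/3)·√0.00024 = 70.94 m³/s.
Q_A = 123.6 m³/s vs Q_B = 70.94 m³/s, so channel A carries more.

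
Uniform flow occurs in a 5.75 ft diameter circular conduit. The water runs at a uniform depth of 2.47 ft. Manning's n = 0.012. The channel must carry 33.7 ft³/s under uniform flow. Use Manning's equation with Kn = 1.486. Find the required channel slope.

S = 0.00046

For a circular section of diameter D = 5.75 ft at depth y = 2.47 ft, the central angle is θ = 2 arccos(1 − 2y/D) = 2.859 rad. Then A = (D²/8)(θ − sin θ) = 10.66 ft² and P = Dθ/2 = 8.219 ft.
Hydraulic radius R = A/P = 10.66/8.219 = 1.297 ft.
From Manning's equation, S = [nQ / (1.486 A R^(2/3))]² = [0.012 × 33.7 / (1.486 × 10.66 × 1.297^(2/3))]² = 0.00046.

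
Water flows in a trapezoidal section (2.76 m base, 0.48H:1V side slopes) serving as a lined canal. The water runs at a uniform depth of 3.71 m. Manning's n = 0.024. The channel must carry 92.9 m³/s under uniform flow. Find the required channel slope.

With bottom width b = 2.76 m and side slope z = 0.48: A = (b + zy)y = (2.76 + 0.48×3.71)×3.71 = 16.85 m²; P = b + 2y√(1+z²) = 2.76 + 2×3.71×1.109 = 10.99 m.
Hydraulic radius R = A/P = 16.85/10.99 = 1.533 m.
From Manning's equation, S = [nQ / (1 A R^(2/3))]² = [0.024 × 92.9 / (1 × 16.85 × 1.533^(2/3))]² = 0.00991.

S = 0.00991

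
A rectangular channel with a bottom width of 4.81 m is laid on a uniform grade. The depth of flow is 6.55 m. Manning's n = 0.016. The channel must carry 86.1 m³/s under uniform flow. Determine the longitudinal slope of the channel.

Flow area A = b·y = 4.81 × 6.55 = 31.51 m². Wetted perimeter P = b + 2y = 4.81 + 2×6.55 = 17.91 m.
Hydraulic radius R = A/P = 31.51/17.91 = 1.759 m.
From Manning's equation, S = [nQ / (1 A R^(2/3))]² = [0.016 × 86.1 / (1 × 31.51 × 1.759^(2/3))]² = 0.0009.

S = 0.0009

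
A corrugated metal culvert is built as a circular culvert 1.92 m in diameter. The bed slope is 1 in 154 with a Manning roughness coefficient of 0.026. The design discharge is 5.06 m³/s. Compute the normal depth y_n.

Manning's equation rearranged: A R^(2/3) = nQ / (1·√S) = 0.026 × 5.06 / (√0.006494) = 1.633.
Try y = 1.22 m: A R^(2/3) = 1.299 — low.
Try y = 1.6 m: A R^(2/3) = 1.801 — high.
Try y = 1.45 m: A R^(2/3) = 1.632 — ≈ 1.633.

y_n = 1.45 m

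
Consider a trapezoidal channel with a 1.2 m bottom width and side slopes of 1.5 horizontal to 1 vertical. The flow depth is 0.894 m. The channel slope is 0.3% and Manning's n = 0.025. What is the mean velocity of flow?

V = 1.41 m/s

With bottom width b = 1.2 m and side slope z = 1.5: A = (b + zy)y = (1.2 + 1.5×0.894)×0.894 = 2.272 m²; P = b + 2y√(1+z²) = 1.2 + 2×0.894×1.803 = 4.423 m.
Hydraulic radius R = A/P = 2.272/4.423 = 0.5136 m.
From Manning's equation, V = (1/n) R^(2/3) S^(1/2) = (1/0.025) × 0.5136^(2/3) × 0.003^(1/2) = 1.41 m/s.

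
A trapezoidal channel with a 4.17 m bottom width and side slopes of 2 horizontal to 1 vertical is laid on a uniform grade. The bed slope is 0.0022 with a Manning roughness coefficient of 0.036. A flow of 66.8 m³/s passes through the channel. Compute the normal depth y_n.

y_n = 3.22 m

Manning's equation rearranged: A R^(2/3) = nQ / (1·√S) = 0.036 × 66.8 / (√0.0022) = 51.27.
Trying y = 2.7 m: A R^(2/3) = 35.21 — low.
Trying y = 3.22 m: A R^(2/3) = 51.29 — close enough.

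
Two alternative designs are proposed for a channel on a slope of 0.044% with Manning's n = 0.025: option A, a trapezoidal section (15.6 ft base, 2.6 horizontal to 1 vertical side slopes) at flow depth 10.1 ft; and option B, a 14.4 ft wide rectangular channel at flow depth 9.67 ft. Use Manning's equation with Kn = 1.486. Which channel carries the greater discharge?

Channel A: With bottom width b = 15.6 ft and side slope z = 2.6: A = (b + zy)y = (15.6 + 2.6×10.1)×10.1 = 422.8 ft²; P = b + 2y√(1+z²) = 15.6 + 2×10.1×2.786 = 71.87 ft. Hydraulic radius R = A/P = 422.8/71.87 = 5.883 ft. Q_A = (1.486/0.025)·422.8·5.883^(2/3)·√0.00044 = 1718 ft³/s.
Channel B: Flow area A = b·y = 14.4 × 9.67 = 139.2 ft². Wetted perimeter P = b + 2y = 14.4 + 2×9.67 = 33.74 ft. Hydraulic radius R = A/P = 139.2/33.74 = 4.127 ft. Q_B = (1.486/0.025)·139.2·4.127^(2/3)·√0.00044 = 446.7 ft³/s.
Q_A = 1718 ft³/s vs Q_B = 446.7 ft³/s, so channel A carries more.

channel A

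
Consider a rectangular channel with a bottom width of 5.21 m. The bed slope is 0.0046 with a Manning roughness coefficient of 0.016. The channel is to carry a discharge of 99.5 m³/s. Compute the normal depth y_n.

y_n = 3.46 m

Manning's equation rearranged: A R^(2/3) = nQ / (1·√S) = 0.016 × 99.5 / (√0.0046) = 23.47.
Trying y = 4.17 m: A R^(2/3) = 29.76 — high.
Trying y = 2.71 m: A R^(2/3) = 17.06 — low.
Trying y = 3.46 m: A R^(2/3) = 23.48 — matches.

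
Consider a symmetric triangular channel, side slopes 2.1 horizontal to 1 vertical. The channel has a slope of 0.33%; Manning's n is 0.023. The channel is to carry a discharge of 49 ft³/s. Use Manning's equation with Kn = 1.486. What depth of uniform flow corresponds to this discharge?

y_n = 2.43 ft

Manning's equation rearranged: A R^(2/3) = nQ / (1.486·√S) = 0.023 × 49 / (1.486 × √0.0033) = 13.2.
Try y = 1.89 ft: A R^(2/3) = 6.748 — too small.
Try y = 2.99 ft: A R^(2/3) = 22.93 — too large.
Try y = 2.43 ft: A R^(2/3) = 13.19 — ≈ 13.2.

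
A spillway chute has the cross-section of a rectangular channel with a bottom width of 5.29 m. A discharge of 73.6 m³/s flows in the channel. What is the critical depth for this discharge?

y_c = 2.7 m

For a rectangular channel, critical depth y_c = (q²/g)^(1/3) where q = Q/b = 73.6/5.29 = 13.91 m²/s.
So y_c = (13.91²/9.81)^(1/3) = 2.7 m.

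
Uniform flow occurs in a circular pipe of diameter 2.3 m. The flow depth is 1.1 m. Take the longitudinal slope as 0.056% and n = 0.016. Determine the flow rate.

Q = 1.97 m³/s

For a circular section of diameter D = 2.3 m at depth y = 1.1 m, the central angle is θ = 2 arccos(1 − 2y/D) = 3.055 rad. Then A = (D²/8)(θ − sin θ) = 1.962 m² and P = Dθ/2 = 3.513 m.
Hydraulic radius R = A/P = 1.962/3.513 = 0.5586 m.
Manning's equation: Q = (1/n) A R^(2/3) S^(1/2) = (1/0.016) × 1.962 × 0.5586^(2/3) × 0.00056^(1/2) = 1.97 m³/s.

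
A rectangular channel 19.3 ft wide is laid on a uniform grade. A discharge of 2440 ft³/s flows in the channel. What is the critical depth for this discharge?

For a rectangular channel, critical depth y_c = (q²/g)^(1/3) where q = Q/b = 2440/19.3 = 126.4 ft²/s.
So y_c = (126.4²/32.2)^(1/3) = 7.92 ft.

y_c = 7.92 ft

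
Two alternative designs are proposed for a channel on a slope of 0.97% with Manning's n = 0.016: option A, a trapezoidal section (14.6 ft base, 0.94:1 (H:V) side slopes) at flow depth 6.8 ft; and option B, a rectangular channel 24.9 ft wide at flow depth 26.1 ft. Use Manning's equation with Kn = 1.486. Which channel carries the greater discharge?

channel B

Channel A: With bottom width b = 14.6 ft and side slope z = 0.94: A = (b + zy)y = (14.6 + 0.94×6.8)×6.8 = 142.7 ft²; P = b + 2y√(1+z²) = 14.6 + 2×6.8×1.372 = 33.27 ft. Hydraulic radius R = A/P = 142.7/33.27 = 4.291 ft. Q_A = (1.486/0.016)·142.7·4.291^(2/3)·√0.0097 = 3448 ft³/s.
Channel B: Flow area A = b·y = 24.9 × 26.1 = 649.9 ft². Wetted perimeter P = b + 2y = 24.9 + 2×26.1 = 77.1 ft. Hydraulic radius R = A/P = 649.9/77.1 = 8.429 ft. Q_B = (1.486/0.016)·649.9·8.429^(2/3)·√0.0097 = 24620 ft³/s.
Q_A = 3448 ft³/s vs Q_B = 24620 ft³/s, so channel B carries more.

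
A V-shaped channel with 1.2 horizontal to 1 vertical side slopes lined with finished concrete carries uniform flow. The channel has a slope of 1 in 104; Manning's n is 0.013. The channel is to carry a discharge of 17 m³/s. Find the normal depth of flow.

Manning's equation rearranged: A R^(2/3) = nQ / (1·√S) = 0.013 × 17 / (√0.009615) = 2.254.
Try y = 1.31 m: A R^(2/3) = 1.303 — too small.
Try y = 2.01 m: A R^(2/3) = 4.08 — too large.
Try y = 1.61 m: A R^(2/3) = 2.258 — matches.

y_n = 1.61 m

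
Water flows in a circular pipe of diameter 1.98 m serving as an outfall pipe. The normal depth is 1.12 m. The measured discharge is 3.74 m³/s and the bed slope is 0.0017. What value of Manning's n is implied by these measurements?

n = 0.013

For a circular section of diameter D = 1.98 m at depth y = 1.12 m, the central angle is θ = 2 arccos(1 − 2y/D) = 3.405 rad. Then A = (D²/8)(θ − sin θ) = 1.796 m² and P = Dθ/2 = 3.371 m.
Hydraulic radius R = A/P = 1.796/3.371 = 0.5328 m.
Rearranging Manning's equation: n = (1/Q) A R^(2/3) S^(1/2) = (1/3.74) × 1.796 × 0.5328^(2/3) × √0.0017 = 0.013.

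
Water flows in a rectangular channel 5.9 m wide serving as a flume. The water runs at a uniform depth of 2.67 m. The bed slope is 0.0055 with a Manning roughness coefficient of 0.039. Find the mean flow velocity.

Flow area A = b·y = 5.9 × 2.67 = 15.75 m². Wetted perimeter P = b + 2y = 5.9 + 2×2.67 = 11.24 m.
Hydraulic radius R = A/P = 15.75/11.24 = 1.402 m.
From Manning's equation, V = (1/n) R^(2/3) S^(1/2) = (1/0.039) × 1.402^(2/3) × 0.0055^(1/2) = 2.38 m/s.

V = 2.38 m/s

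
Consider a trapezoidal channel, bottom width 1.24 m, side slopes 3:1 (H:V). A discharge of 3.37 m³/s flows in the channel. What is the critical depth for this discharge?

y_c = 0.588 m

At critical depth, Q² T / (g A³) = 1, i.e. A³/T = Q²/g = 3.37²/9.81 = 1.158.
Trying y = 0.658 m: A³/T = 1.823 — too large.
Trying y = 0.492 m: A³/T = 0.5692 — too small.
Trying y = 0.588 m: A³/T = 1.156 — ≈ 1.158.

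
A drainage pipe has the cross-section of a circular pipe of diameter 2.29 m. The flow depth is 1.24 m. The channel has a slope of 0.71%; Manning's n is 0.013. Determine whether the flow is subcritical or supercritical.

For a circular section of diameter D = 2.29 m at depth y = 1.24 m, the central angle is θ = 2 arccos(1 − 2y/D) = 3.308 rad. Then A = (D²/8)(θ − sin θ) = 2.277 m² and P = Dθ/2 = 3.787 m.
Hydraulic radius R = A/P = 2.277/3.787 = 0.6011 m.
V = (1/n) R^(2/3) √S = (1/0.013) × 0.6011^(2/3) × √0.0071 = 4.617 m/s. Hydraulic depth D_h = A/T = 2.277/2.282 = 0.9976 m.
Froude number Fr = V/√(g·D_h) = 4.617/√(9.81×0.9976) = 1.48, which is greater than 1, so the flow is supercritical.

supercritical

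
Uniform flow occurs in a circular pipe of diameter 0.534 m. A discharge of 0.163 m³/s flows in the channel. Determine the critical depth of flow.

y_c = 0.269 m

At critical depth, Q² T / (g A³) = 1, i.e. A³/T = Q²/g = 0.163²/9.81 = 0.002708.
Try y = 0.301 m: A³/T = 0.004156 — over.
Try y = 0.204 m: A³/T = 0.0009377 — short.
Try y = 0.269 m: A³/T = 0.002706 — ≈ 0.002708.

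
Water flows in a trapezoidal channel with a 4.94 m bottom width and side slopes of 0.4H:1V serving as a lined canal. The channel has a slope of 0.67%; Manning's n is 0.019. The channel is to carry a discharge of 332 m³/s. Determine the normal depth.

Manning's equation rearranged: A R^(2/3) = nQ / (1·√S) = 0.019 × 332 / (√0.0067) = 77.06.
Trying y = 7.48 m: A R^(2/3) = 118.4 — too large.
Trying y = 4.22 m: A R^(2/3) = 44.3 — too small.
Trying y = 5.86 m: A R^(2/3) = 77.16 — close enough.

y_n = 5.86 m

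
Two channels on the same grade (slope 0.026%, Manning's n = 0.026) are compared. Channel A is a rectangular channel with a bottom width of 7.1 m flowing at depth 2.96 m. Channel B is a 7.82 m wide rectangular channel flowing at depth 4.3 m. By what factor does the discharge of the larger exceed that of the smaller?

1.88

Channel A: Flow area A = b·y = 7.1 × 2.96 = 21.02 m². Wetted perimeter P = b + 2y = 7.1 + 2×2.96 = 13.02 m. Hydraulic radius R = A/P = 21.02/13.02 = 1.614 m. Q_A = (1/0.026)·21.02·1.614^(2/3)·√0.00026 = 17.93 m³/s.
Channel B: Flow area A = b·y = 7.82 × 4.3 = 33.63 m². Wetted perimeter P = b + 2y = 7.82 + 2×4.3 = 16.42 m. Hydraulic radius R = A/P = 33.63/16.42 = 2.048 m. Q_B = (1/0.026)·33.63·2.048^(2/3)·√0.00026 = 33.63 m³/s.
The larger discharge is 33.63 m³/s and the smaller is 17.93 m³/s; the ratio is 1.88.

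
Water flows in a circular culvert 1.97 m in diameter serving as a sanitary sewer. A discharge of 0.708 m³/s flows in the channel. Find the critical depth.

At critical depth, Q² T / (g A³) = 1, i.e. A³/T = Q²/g = 0.708²/9.81 = 0.0511.
At y = 0.474 m: A³/T = 0.1068 — too large.
At y = 0.393 m: A³/T = 0.05135 — ≈ 0.0511.

y_c = 0.393 m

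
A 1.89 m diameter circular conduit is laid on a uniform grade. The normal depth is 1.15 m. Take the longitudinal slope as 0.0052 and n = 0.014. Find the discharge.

Q = 6.02 m³/s

For a circular section of diameter D = 1.89 m at depth y = 1.15 m, the central angle is θ = 2 arccos(1 − 2y/D) = 3.579 rad. Then A = (D²/8)(θ − sin θ) = 1.787 m² and P = Dθ/2 = 3.382 m.
Hydraulic radius R = A/P = 1.787/3.382 = 0.5284 m.
Manning's equation: Q = (1/n) A R^(2/3) S^(1/2) = (1/0.014) × 1.787 × 0.5284^(2/3) × 0.0052^(1/2) = 6.02 m³/s.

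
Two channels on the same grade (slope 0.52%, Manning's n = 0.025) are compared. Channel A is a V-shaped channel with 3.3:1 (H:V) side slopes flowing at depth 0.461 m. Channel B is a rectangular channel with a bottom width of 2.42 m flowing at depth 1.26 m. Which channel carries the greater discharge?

channel B

Channel A: For a triangular section with side slope z = 3.3: A = zy² = 3.3×0.461² = 0.7013 m²; P = 2y√(1+z²) = 2×0.461×3.448 = 3.179 m. Hydraulic radius R = A/P = 0.7013/3.179 = 0.2206 m. Q_A = (1/0.025)·0.7013·0.2206^(2/3)·√0.0052 = 0.7385 m³/s.
Channel B: Flow area A = b·y = 2.42 × 1.26 = 3.049 m². Wetted perimeter P = b + 2y = 2.42 + 2×1.26 = 4.94 m. Hydraulic radius R = A/P = 3.049/4.94 = 0.6172 m. Q_B = (1/0.025)·3.049·0.6172^(2/3)·√0.0052 = 6.376 m³/s.
Q_A = 0.7385 m³/s vs Q_B = 6.376 m³/s, so channel B carries more.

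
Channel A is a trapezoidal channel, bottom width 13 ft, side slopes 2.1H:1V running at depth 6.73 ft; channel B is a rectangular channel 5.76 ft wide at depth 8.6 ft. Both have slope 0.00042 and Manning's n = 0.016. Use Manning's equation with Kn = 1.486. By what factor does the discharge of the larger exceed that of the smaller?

5.68

Channel A: With bottom width b = 13 ft and side slope z = 2.1: A = (b + zy)y = (13 + 2.1×6.73)×6.73 = 182.6 ft²; P = b + 2y√(1+z²) = 13 + 2×6.73×2.326 = 44.31 ft. Hydraulic radius R = A/P = 182.6/44.31 = 4.121 ft. Q_A = (1.486/0.016)·182.6·4.121^(2/3)·√0.00042 = 893.4 ft³/s.
Channel B: Flow area A = b·y = 5.76 × 8.6 = 49.54 ft². Wetted perimeter P = b + 2y = 5.76 + 2×8.6 = 22.96 ft. Hydraulic radius R = A/P = 49.54/22.96 = 2.157 ft. Q_B = (1.486/0.016)·49.54·2.157^(2/3)·√0.00042 = 157.4 ft³/s.
The larger discharge is 893.4 ft³/s and the smaller is 157.4 ft³/s; the ratio is 5.68.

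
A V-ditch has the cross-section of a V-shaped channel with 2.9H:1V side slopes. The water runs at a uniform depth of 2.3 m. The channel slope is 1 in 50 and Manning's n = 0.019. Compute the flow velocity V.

For a triangular section with side slope z = 2.9: A = zy² = 2.9×2.3² = 15.34 m²; P = 2y√(1+z²) = 2×2.3×3.068 = 14.11 m.
Hydraulic radius R = A/P = 15.34/14.11 = 1.087 m.
From Manning's equation, V = (1/n) R^(2/3) S^(1/2) = (1/0.019) × 1.087^(2/3) × 0.02^(1/2) = 7.87 m/s.

V = 7.87 m/s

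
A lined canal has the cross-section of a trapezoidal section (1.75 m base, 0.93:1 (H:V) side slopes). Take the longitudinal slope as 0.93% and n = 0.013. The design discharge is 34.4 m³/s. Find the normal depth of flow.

y_n = 1.6 m

Manning's equation rearranged: A R^(2/3) = nQ / (1·√S) = 0.013 × 34.4 / (√0.0093) = 4.637.
Try y = 1.29 m: A R^(2/3) = 3.061 — low.
Try y = 1.9 m: A R^(2/3) = 6.516 — high.
Try y = 1.6 m: A R^(2/3) = 4.636 — matches.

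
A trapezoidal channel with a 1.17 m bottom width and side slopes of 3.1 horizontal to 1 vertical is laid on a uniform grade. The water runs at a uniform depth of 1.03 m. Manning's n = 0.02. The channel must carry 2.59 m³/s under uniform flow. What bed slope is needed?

S = 0.000281

With bottom width b = 1.17 m and side slope z = 3.1: A = (b + zy)y = (1.17 + 3.1×1.03)×1.03 = 4.494 m²; P = b + 2y√(1+z²) = 1.17 + 2×1.03×3.257 = 7.88 m.
Hydraulic radius R = A/P = 4.494/7.88 = 0.5703 m.
From Manning's equation, S = [nQ / (1 A R^(2/3))]² = [0.02 × 2.59 / (1 × 4.494 × 0.5703^(2/3))]² = 0.000281.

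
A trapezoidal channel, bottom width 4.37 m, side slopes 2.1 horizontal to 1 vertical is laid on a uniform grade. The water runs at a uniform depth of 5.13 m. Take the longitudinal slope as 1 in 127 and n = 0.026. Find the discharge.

Q = 521 m³/s

With bottom width b = 4.37 m and side slope z = 2.1: A = (b + zy)y = (4.37 + 2.1×5.13)×5.13 = 77.68 m²; P = b + 2y√(1+z²) = 4.37 + 2×5.13×2.326 = 28.23 m.
Hydraulic radius R = A/P = 77.68/28.23 = 2.751 m.
Manning's equation: Q = (1/n) A R^(2/3) S^(1/2) = (1/0.026) × 77.68 × 2.751^(2/3) × 0.007874^(1/2) = 521 m³/s.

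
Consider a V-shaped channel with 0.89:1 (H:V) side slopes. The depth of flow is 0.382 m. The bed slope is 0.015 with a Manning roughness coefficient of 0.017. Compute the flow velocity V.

For a triangular section with side slope z = 0.89: A = zy² = 0.89×0.382² = 0.1299 m²; P = 2y√(1+z²) = 2×0.382×1.339 = 1.023 m.
Hydraulic radius R = A/P = 0.1299/1.023 = 0.127 m.
From Manning's equation, V = (1/n) R^(2/3) S^(1/2) = (1/0.017) × 0.127^(2/3) × 0.015^(1/2) = 1.82 m/s.

V = 1.82 m/s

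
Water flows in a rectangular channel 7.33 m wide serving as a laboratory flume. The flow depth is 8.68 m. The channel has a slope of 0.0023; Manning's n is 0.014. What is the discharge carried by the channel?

Flow area A = b·y = 7.33 × 8.68 = 63.62 m². Wetted perimeter P = b + 2y = 7.33 + 2×8.68 = 24.69 m.
Hydraulic radius R = A/P = 63.62/24.69 = 2.577 m.
Manning's equation: Q = (1/n) A R^(2/3) S^(1/2) = (1/0.014) × 63.62 × 2.577^(2/3) × 0.0023^(1/2) = 410 m³/s.

Q = 410 m³/s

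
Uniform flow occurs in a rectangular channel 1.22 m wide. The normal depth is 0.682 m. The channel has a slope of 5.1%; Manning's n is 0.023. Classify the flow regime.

supercritical

Flow area A = b·y = 1.22 × 0.682 = 0.832 m². Wetted perimeter P = b + 2y = 1.22 + 2×0.682 = 2.584 m.
Hydraulic radius R = A/P = 0.832/2.584 = 0.322 m.
V = (1/n) R^(2/3) √S = (1/0.023) × 0.322^(2/3) × √0.051 = 4.613 m/s. Hydraulic depth D_h = A/T = 0.832/1.22 = 0.682 m.
Froude number Fr = V/√(g·D_h) = 4.613/√(9.81×0.682) = 1.78, which is greater than 1, so the flow is supercritical.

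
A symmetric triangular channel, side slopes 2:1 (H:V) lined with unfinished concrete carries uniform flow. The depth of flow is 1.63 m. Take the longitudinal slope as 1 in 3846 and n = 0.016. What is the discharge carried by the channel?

For a triangular section with side slope z = 2: A = zy² = 2×1.63² = 5.314 m²; P = 2y√(1+z²) = 2×1.63×2.236 = 7.29 m.
Hydraulic radius R = A/P = 5.314/7.29 = 0.729 m.
Manning's equation: Q = (1/n) A R^(2/3) S^(1/2) = (1/0.016) × 5.314 × 0.729^(2/3) × 0.00026^(1/2) = 4.34 m³/s.

Q = 4.34 m³/s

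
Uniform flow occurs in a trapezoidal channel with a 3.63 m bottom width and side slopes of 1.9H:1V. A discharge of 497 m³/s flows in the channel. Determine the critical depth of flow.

y_c = 5.87 m

At critical depth, Q² T / (g A³) = 1, i.e. A³/T = Q²/g = 497²/9.81 = 25180.
At y = 6.62 m: A³/T = 42910 — over.
At y = 5.87 m: A³/T = 25190 — ≈ 25180.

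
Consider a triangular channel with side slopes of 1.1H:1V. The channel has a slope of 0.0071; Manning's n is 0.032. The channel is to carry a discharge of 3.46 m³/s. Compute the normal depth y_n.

Manning's equation rearranged: A R^(2/3) = nQ / (1·√S) = 0.032 × 3.46 / (√0.0071) = 1.314.
Try y = 1.48 m: A R^(2/3) = 1.613 — high.
Try y = 1.12 m: A R^(2/3) = 0.7669 — low.
Try y = 1.37 m: A R^(2/3) = 1.312 — matches.

y_n = 1.37 m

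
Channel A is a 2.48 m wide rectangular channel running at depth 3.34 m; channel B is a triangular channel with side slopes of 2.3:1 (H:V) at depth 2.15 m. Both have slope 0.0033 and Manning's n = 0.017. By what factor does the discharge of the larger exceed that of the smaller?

1.36

Channel A: Flow area A = b·y = 2.48 × 3.34 = 8.283 m². Wetted perimeter P = b + 2y = 2.48 + 2×3.34 = 9.16 m. Hydraulic radius R = A/P = 8.283/9.16 = 0.9043 m. Q_A = (1/0.017)·8.283·0.9043^(2/3)·√0.0033 = 26.17 m³/s.
Channel B: For a triangular section with side slope z = 2.3: A = zy² = 2.3×2.15² = 10.63 m²; P = 2y√(1+z²) = 2×2.15×2.508 = 10.78 m. Hydraulic radius R = A/P = 10.63/10.78 = 0.9859 m. Q_B = (1/0.017)·10.63·0.9859^(2/3)·√0.0033 = 35.59 m³/s.
The larger discharge is 35.59 m³/s and the smaller is 26.17 m³/s; the ratio is 1.36.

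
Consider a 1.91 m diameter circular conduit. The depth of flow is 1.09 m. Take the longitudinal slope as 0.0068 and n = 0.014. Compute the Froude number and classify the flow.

For a circular section of diameter D = 1.91 m at depth y = 1.09 m, the central angle is θ = 2 arccos(1 − 2y/D) = 3.425 rad. Then A = (D²/8)(θ − sin θ) = 1.69 m² and P = Dθ/2 = 3.271 m.
Hydraulic radius R = A/P = 1.69/3.271 = 0.5165 m.
V = (1/n) R^(2/3) √S = (1/0.014) × 0.5165^(2/3) × √0.0068 = 3.792 m/s. Hydraulic depth D_h = A/T = 1.69/1.891 = 0.8936 m.
Froude number Fr = V/√(g·D_h) = 3.792/√(9.81×0.8936) = 1.28, which is greater than 1, so the flow is supercritical.

supercritical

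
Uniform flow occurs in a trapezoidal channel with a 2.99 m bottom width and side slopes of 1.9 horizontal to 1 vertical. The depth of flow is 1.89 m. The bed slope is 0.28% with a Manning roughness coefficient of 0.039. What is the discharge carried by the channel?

With bottom width b = 2.99 m and side slope z = 1.9: A = (b + zy)y = (2.99 + 1.9×1.89)×1.89 = 12.44 m²; P = b + 2y√(1+z²) = 2.99 + 2×1.89×2.147 = 11.11 m.
Hydraulic radius R = A/P = 12.44/11.11 = 1.12 m.
Manning's equation: Q = (1/n) A R^(2/3) S^(1/2) = (1/0.039) × 12.44 × 1.12^(2/3) × 0.0028^(1/2) = 18.2 m³/s.

Q = 18.2 m³/s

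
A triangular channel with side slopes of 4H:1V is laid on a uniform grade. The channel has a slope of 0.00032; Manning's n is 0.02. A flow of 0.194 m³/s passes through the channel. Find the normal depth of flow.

Manning's equation rearranged: A R^(2/3) = nQ / (1·√S) = 0.02 × 0.194 / (√0.00032) = 0.2169.
Try y = 0.349 m: A R^(2/3) = 0.1491 — short.
Try y = 0.508 m: A R^(2/3) = 0.4057 — over.
Try y = 0.402 m: A R^(2/3) = 0.2174 — matches.

y_n = 0.402 m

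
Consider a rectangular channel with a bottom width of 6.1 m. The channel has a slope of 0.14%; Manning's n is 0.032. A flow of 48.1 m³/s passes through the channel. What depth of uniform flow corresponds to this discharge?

y_n = 4.52 m

Manning's equation rearranged: A R^(2/3) = nQ / (1·√S) = 0.032 × 48.1 / (√0.0014) = 41.14.
Try y = 3.39 m: A R^(2/3) = 28.35 — short.
Try y = 5.09 m: A R^(2/3) = 47.75 — over.
Try y = 4.52 m: A R^(2/3) = 41.12 — close enough.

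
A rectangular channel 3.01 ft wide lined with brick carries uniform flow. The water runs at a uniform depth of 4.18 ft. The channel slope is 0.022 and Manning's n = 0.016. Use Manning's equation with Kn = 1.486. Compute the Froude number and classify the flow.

Flow area A = b·y = 3.01 × 4.18 = 12.58 ft². Wetted perimeter P = b + 2y = 3.01 + 2×4.18 = 11.37 ft.
Hydraulic radius R = A/P = 12.58/11.37 = 1.107 ft.
V = (1.486/n) R^(2/3) √S = (1.486/0.016) × 1.107^(2/3) × √0.022 = 14.74 ft/s. Hydraulic depth D_h = A/T = 12.58/3.01 = 4.18 ft.
Froude number Fr = V/√(g·D_h) = 14.74/√(32.2×4.18) = 1.27, which is greater than 1, so the flow is supercritical.

supercritical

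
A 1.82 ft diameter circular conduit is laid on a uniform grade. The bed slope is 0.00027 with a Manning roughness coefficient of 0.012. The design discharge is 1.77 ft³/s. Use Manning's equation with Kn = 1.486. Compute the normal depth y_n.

y_n = 0.979 ft

Manning's equation rearranged: A R^(2/3) = nQ / (1.486·√S) = 0.012 × 1.77 / (1.486 × √0.00027) = 0.8699.
At y = 0.818 ft: A R^(2/3) = 0.6397 — low.
At y = 1.13 ft: A R^(2/3) = 1.089 — high.
At y = 0.979 ft: A R^(2/3) = 0.8694 — close enough.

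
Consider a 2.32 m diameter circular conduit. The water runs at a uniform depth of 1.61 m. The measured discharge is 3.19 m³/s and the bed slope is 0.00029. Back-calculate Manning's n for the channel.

For a circular section of diameter D = 2.32 m at depth y = 1.61 m, the central angle is θ = 2 arccos(1 − 2y/D) = 3.938 rad. Then A = (D²/8)(θ − sin θ) = 3.131 m² and P = Dθ/2 = 4.569 m.
Hydraulic radius R = A/P = 3.131/4.569 = 0.6853 m.
Rearranging Manning's equation: n = (1/Q) A R^(2/3) S^(1/2) = (1/3.19) × 3.131 × 0.6853^(2/3) × √0.00029 = 0.013.

n = 0.013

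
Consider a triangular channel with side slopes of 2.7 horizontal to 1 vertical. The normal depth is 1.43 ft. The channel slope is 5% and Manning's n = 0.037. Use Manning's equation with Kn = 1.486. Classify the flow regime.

supercritical

For a triangular section with side slope z = 2.7: A = zy² = 2.7×1.43² = 5.521 ft²; P = 2y√(1+z²) = 2×1.43×2.879 = 8.235 ft.
Hydraulic radius R = A/P = 5.521/8.235 = 0.6705 ft.
V = (1.486/n) R^(2/3) √S = (1.486/0.037) × 0.6705^(2/3) × √0.05 = 6.88 ft/s. Hydraulic depth D_h = A/T = 5.521/7.722 = 0.715 ft.
Froude number Fr = V/√(g·D_h) = 6.88/√(32.2×0.715) = 1.43, which is greater than 1, so the flow is supercritical.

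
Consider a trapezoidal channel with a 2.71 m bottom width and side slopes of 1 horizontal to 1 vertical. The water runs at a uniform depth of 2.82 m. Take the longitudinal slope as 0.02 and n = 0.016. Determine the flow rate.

With bottom width b = 2.71 m and side slope z = 1: A = (b + zy)y = (2.71 + 1×2.82)×2.82 = 15.59 m²; P = b + 2y√(1+z²) = 2.71 + 2×2.82×1.414 = 10.69 m.
Hydraulic radius R = A/P = 15.59/10.69 = 1.459 m.
Manning's equation: Q = (1/n) A R^(2/3) S^(1/2) = (1/0.016) × 15.59 × 1.459^(2/3) × 0.02^(1/2) = 177 m³/s.

Q = 177 m³/s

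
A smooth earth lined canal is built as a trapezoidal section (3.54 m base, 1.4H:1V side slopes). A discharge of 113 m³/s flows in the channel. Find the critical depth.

y_c = 3.17 m

At critical depth, Q² T / (g A³) = 1, i.e. A³/T = Q²/g = 113²/9.81 = 1302.
Try y = 2.52 m: A³/T = 533.3 — too small.
Try y = 3.17 m: A³/T = 1303 — close enough.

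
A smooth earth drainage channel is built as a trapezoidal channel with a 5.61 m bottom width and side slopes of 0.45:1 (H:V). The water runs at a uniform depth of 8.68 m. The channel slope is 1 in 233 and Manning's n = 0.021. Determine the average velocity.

With bottom width b = 5.61 m and side slope z = 0.45: A = (b + zy)y = (5.61 + 0.45×8.68)×8.68 = 82.6 m²; P = b + 2y√(1+z²) = 5.61 + 2×8.68×1.097 = 24.65 m.
Hydraulic radius R = A/P = 82.6/24.65 = 3.351 m.
From Manning's equation, V = (1/n) R^(2/3) S^(1/2) = (1/0.021) × 3.351^(2/3) × 0.004292^(1/2) = 6.99 m/s.

V = 6.99 m/s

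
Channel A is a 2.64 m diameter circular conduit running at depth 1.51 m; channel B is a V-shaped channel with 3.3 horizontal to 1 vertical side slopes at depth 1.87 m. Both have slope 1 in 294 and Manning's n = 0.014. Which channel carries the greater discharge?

Channel A: For a circular section of diameter D = 2.64 m at depth y = 1.51 m, the central angle is θ = 2 arccos(1 − 2y/D) = 3.43 rad. Then A = (D²/8)(θ − sin θ) = 3.237 m² and P = Dθ/2 = 4.528 m. Hydraulic radius R = A/P = 3.237/4.528 = 0.7148 m. Q_A = (1/0.014)·3.237·0.7148^(2/3)·√0.003401 = 10.78 m³/s.
Channel B: For a triangular section with side slope z = 3.3: A = zy² = 3.3×1.87² = 11.54 m²; P = 2y√(1+z²) = 2×1.87×3.448 = 12.9 m. Hydraulic radius R = A/P = 11.54/12.9 = 0.8948 m. Q_B = (1/0.014)·11.54·0.8948^(2/3)·√0.003401 = 44.64 m³/s.
Q_A = 10.78 m³/s vs Q_B = 44.64 m³/s, so channel B carries more.

channel B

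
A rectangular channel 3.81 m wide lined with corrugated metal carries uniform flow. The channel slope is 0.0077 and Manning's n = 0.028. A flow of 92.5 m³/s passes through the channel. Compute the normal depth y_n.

Manning's equation rearranged: A R^(2/3) = nQ / (1·√S) = 0.028 × 92.5 / (√0.0077) = 29.52.
Trying y = 6.92 m: A R^(2/3) = 34.45 — high.
Trying y = 4.89 m: A R^(2/3) = 22.99 — low.
Trying y = 6.05 m: A R^(2/3) = 29.51 — close enough.

y_n = 6.05 m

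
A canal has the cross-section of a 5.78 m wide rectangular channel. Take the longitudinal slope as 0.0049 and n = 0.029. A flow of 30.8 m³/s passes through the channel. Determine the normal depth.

y_n = 1.98 m

Manning's equation rearranged: A R^(2/3) = nQ / (1·√S) = 0.029 × 30.8 / (√0.0049) = 12.76.
At y = 2.52 m: A R^(2/3) = 17.76 — high.
At y = 1.43 m: A R^(2/3) = 8.025 — low.
At y = 1.98 m: A R^(2/3) = 12.74 — ≈ 12.76.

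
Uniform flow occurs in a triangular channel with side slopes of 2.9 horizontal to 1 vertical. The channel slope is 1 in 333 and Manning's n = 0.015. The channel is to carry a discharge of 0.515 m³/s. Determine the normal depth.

Manning's equation rearranged: A R^(2/3) = nQ / (1·√S) = 0.015 × 0.515 / (√0.003003) = 0.141.
At y = 0.425 m: A R^(2/3) = 0.1797 — high.
At y = 0.315 m: A R^(2/3) = 0.08084 — low.
At y = 0.388 m: A R^(2/3) = 0.1409 — ≈ 0.141.

y_n = 0.388 m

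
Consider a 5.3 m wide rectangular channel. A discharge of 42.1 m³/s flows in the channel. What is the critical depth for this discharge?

For a rectangular channel, critical depth y_c = (q²/g)^(1/3) where q = Q/b = 42.1/5.3 = 7.943 m²/s.
So y_c = (7.943²/9.81)^(1/3) = 1.86 m.

y_c = 1.86 m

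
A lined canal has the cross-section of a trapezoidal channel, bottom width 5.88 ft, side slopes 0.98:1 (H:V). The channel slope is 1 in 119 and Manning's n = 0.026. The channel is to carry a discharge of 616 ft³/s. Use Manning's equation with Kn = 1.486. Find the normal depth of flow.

Manning's equation rearranged: A R^(2/3) = nQ / (1.486·√S) = 0.026 × 616 / (1.486 × √0.008403) = 117.6.
Trying y = 4.4 ft: A R^(2/3) = 81.81 — low.
Trying y = 6.77 ft: A R^(2/3) = 192 — high.
Trying y = 5.3 ft: A R^(2/3) = 117.5 — matches.

y_n = 5.3 ft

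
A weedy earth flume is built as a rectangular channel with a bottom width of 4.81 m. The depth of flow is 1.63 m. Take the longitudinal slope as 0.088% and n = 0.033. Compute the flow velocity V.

Flow area A = b·y = 4.81 × 1.63 = 7.84 m². Wetted perimeter P = b + 2y = 4.81 + 2×1.63 = 8.07 m.
Hydraulic radius R = A/P = 7.84/8.07 = 0.9715 m.
From Manning's equation, V = (1/n) R^(2/3) S^(1/2) = (1/0.033) × 0.9715^(2/3) × 0.00088^(1/2) = 0.882 m/s.

V = 0.882 m/s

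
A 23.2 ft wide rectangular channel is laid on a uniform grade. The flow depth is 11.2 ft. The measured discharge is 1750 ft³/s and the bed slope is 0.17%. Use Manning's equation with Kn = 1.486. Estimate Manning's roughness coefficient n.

Flow area A = b·y = 23.2 × 11.2 = 259.8 ft². Wetted perimeter P = b + 2y = 23.2 + 2×11.2 = 45.6 ft.
Hydraulic radius R = A/P = 259.8/45.6 = 5.698 ft.
Rearranging Manning's equation: n = (1.486/Q) A R^(2/3) S^(1/2) = (1.486/1750) × 259.8 × 5.698^(2/3) × √0.0017 = 0.029.

n = 0.029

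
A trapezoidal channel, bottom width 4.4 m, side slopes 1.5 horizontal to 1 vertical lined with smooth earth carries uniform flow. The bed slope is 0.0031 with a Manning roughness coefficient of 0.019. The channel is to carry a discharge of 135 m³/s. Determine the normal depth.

Manning's equation rearranged: A R^(2/3) = nQ / (1·√S) = 0.019 × 135 / (√0.0031) = 46.07.
At y = 3.67 m: A R^(2/3) = 58.88 — high.
At y = 2.48 m: A R^(2/3) = 26.5 — low.
At y = 3.26 m: A R^(2/3) = 46.05 — close enough.

y_n = 3.26 m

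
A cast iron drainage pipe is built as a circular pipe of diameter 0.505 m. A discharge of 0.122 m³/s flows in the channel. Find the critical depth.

At critical depth, Q² T / (g A³) = 1, i.e. A³/T = Q²/g = 0.122²/9.81 = 0.001517.
Trying y = 0.175 m: A³/T = 0.0004871 — low.
Trying y = 0.235 m: A³/T = 0.001512 — matches.

y_c = 0.235 m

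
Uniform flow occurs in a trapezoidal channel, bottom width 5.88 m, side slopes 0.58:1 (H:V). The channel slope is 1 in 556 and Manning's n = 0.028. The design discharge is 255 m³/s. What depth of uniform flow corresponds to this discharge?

y_n = 7.46 m

Manning's equation rearranged: A R^(2/3) = nQ / (1·√S) = 0.028 × 255 / (√0.001799) = 168.4.
Trying y = 9.47 m: A R^(2/3) = 265.8 — over.
Trying y = 5.44 m: A R^(2/3) = 94.43 — short.
Trying y = 7.46 m: A R^(2/3) = 168.5 — matches.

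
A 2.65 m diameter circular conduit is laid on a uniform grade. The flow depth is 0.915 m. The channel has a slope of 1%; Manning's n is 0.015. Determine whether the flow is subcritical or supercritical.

For a circular section of diameter D = 2.65 m at depth y = 0.915 m, the central angle is θ = 2 arccos(1 − 2y/D) = 2.512 rad. Then A = (D²/8)(θ − sin θ) = 1.689 m² and P = Dθ/2 = 3.329 m.
Hydraulic radius R = A/P = 1.689/3.329 = 0.5073 m.
V = (1/n) R^(2/3) √S = (1/0.015) × 0.5073^(2/3) × √0.01 = 4.241 m/s. Hydraulic depth D_h = A/T = 1.689/2.52 = 0.6702 m.
Froude number Fr = V/√(g·D_h) = 4.241/√(9.81×0.6702) = 1.65, which is greater than 1, so the flow is supercritical.

supercritical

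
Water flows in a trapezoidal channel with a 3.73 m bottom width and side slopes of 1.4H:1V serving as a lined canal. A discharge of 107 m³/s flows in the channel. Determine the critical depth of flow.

At critical depth, Q² T / (g A³) = 1, i.e. A³/T = Q²/g = 107²/9.81 = 1167.
At y = 2.68 m: A³/T = 717.7 — too small.
At y = 3.31 m: A³/T = 1632 — too large.
At y = 3.04 m: A³/T = 1169 — ≈ 1167.

y_c = 3.04 m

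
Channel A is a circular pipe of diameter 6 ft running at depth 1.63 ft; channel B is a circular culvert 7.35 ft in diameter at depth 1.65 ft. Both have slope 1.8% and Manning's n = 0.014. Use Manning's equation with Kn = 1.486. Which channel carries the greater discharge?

channel B

Channel A: For a circular section of diameter D = 6 ft at depth y = 1.63 ft, the central angle is θ = 2 arccos(1 − 2y/D) = 2.193 rad. Then A = (D²/8)(θ − sin θ) = 6.213 ft² and P = Dθ/2 = 6.579 ft. Hydraulic radius R = A/P = 6.213/6.579 = 0.9443 ft. Q_A = (1.486/0.014)·6.213·0.9443^(2/3)·√0.018 = 85.15 ft³/s.
Channel B: For a circular section of diameter D = 7.35 ft at depth y = 1.65 ft, the central angle is θ = 2 arccos(1 − 2y/D) = 1.974 rad. Then A = (D²/8)(θ − sin θ) = 7.123 ft² and P = Dθ/2 = 7.256 ft. Hydraulic radius R = A/P = 7.123/7.256 = 0.9816 ft. Q_B = (1.486/0.014)·7.123·0.9816^(2/3)·√0.018 = 100.2 ft³/s.
Q_A = 85.15 ft³/s vs Q_B = 100.2 ft³/s, so channel B carries more.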